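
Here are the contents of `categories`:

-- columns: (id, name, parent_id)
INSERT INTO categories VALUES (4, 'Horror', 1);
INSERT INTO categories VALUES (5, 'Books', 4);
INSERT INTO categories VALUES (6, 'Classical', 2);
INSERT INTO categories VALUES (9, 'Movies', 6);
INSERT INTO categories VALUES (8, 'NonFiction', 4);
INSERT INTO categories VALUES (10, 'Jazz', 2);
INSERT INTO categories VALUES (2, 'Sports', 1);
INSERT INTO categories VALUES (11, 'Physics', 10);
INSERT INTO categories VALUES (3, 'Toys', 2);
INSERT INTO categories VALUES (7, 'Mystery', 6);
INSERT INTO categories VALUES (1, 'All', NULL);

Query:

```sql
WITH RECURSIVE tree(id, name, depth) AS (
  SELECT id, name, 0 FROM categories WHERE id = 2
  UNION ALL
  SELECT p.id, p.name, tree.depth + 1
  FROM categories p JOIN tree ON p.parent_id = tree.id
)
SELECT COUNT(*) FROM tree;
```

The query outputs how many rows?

7

Base: id=2 (Sports) at depth 0.
Iteration 1: rows with parent_id in {2} -> Toys (id 3, depth 1), Classical (id 6, depth 1), Jazz (id 10, depth 1).
Iteration 2: rows with parent_id in {3,6,10} -> Mystery (id 7, depth 2), Movies (id 9, depth 2), Physics (id 11, depth 2).
Iteration 3: no rows with parent_id in {7,9,11}; recursion stops.
Total rows emitted: 7.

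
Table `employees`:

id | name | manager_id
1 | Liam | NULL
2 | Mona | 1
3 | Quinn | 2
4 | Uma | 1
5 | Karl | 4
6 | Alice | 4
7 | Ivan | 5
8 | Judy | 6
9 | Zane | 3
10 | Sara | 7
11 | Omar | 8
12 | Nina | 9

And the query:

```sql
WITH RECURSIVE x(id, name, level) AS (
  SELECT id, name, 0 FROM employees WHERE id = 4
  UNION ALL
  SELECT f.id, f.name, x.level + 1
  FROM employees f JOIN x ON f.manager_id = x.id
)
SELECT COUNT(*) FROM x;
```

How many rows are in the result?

Base: id=4 (Uma) at level 0.
Iteration 1: rows with manager_id in {4} -> Karl (id 5, level 1), Alice (id 6, level 1).
Iteration 2: rows with manager_id in {5,6} -> Ivan (id 7, level 2), Judy (id 8, level 2).
Iteration 3: rows with manager_id in {7,8} -> Sara (id 10, level 3), Omar (id 11, level 3).
Iteration 4: no rows with manager_id in {10,11}; recursion stops.
Total rows emitted: 7.

7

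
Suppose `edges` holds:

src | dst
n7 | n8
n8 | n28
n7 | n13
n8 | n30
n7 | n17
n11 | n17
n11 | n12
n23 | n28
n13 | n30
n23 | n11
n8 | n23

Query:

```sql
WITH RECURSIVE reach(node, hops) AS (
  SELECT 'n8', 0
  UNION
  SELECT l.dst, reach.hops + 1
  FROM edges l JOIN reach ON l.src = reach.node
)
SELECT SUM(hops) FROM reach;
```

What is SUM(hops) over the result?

Base: (n8, hops=0).
Iteration 1: edges from {n8} -> (n23, hops=1), (n28, hops=1), (n30, hops=1).
Iteration 2: edges from {n23,n28,n30} -> (n11, hops=2), (n28, hops=2).
Iteration 3: edges from {n11,n28} -> (n12, hops=3), (n17, hops=3).
Iteration 4: no outgoing edges from {n12,n17}; recursion stops.
SUM(hops) = 0 + 1 + 1 + 1 + 2 + 2 + 3 + 3 = 13.

13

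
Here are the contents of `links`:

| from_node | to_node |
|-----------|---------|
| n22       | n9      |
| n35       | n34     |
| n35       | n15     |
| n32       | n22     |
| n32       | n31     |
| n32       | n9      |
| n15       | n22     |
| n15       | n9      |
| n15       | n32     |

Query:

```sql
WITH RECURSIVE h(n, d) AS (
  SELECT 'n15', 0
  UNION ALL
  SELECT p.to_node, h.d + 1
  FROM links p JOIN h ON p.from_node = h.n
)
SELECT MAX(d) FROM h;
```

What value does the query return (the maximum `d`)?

Base: (n15, d=0).
Iteration 1: edges from {n15} -> (n22, d=1), (n32, d=1), (n9, d=1).
Iteration 2: edges from {n22,n32,n9} -> (n22, d=2), (n31, d=2), (n9, d=2) x2. [UNION ALL keeps all 4 new rows, including repeats]
Iteration 3: edges from {n22,n31,n9} -> (n9, d=3).
Iteration 4: no outgoing edges from {n9}; recursion stops.
d values: 0, 1, 1, 1, 2, 2, 2, 2, 3; the maximum is 3.

3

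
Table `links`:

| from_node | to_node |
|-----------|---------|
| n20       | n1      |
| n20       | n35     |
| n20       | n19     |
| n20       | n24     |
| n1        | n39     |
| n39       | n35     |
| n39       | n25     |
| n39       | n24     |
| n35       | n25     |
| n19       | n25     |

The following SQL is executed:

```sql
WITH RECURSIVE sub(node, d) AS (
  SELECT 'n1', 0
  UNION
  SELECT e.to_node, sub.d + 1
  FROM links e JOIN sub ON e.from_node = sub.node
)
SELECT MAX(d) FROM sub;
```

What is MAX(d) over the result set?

Base: (n1, d=0).
Iteration 1: edges from {n1} -> (n39, d=1).
Iteration 2: edges from {n39} -> (n24, d=2), (n25, d=2), (n35, d=2).
Iteration 3: edges from {n24,n25,n35} -> (n25, d=3).
Iteration 4: no outgoing edges from {n25}; recursion stops.
d values: 0, 1, 2, 2, 2, 3; the maximum is 3.

3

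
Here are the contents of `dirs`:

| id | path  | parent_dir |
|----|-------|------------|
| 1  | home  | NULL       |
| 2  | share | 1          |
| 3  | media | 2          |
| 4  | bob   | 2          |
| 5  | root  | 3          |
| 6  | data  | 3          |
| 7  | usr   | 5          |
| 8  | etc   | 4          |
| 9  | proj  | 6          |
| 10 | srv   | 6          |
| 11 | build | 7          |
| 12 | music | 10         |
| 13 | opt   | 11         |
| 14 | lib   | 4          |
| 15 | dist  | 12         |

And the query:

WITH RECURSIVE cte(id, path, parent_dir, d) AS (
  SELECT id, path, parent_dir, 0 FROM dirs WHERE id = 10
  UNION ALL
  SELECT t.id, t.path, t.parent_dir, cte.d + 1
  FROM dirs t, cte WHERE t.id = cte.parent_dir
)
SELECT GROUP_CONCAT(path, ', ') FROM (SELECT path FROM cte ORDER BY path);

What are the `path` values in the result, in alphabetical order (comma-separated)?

Base: id=10 (srv), parent_dir=6, d 0.
Iteration 1: join on id=6 -> data (id 6, parent_dir=3, d 1).
Iteration 2: join on id=3 -> media (id 3, parent_dir=2, d 2).
Iteration 3: join on id=2 -> share (id 2, parent_dir=1, d 3).
Iteration 4: join on id=1 -> home (id 1, parent_dir=NULL, d 4).
Iteration 5: parent_dir is NULL; no match; recursion stops.

data, home, media, share, srv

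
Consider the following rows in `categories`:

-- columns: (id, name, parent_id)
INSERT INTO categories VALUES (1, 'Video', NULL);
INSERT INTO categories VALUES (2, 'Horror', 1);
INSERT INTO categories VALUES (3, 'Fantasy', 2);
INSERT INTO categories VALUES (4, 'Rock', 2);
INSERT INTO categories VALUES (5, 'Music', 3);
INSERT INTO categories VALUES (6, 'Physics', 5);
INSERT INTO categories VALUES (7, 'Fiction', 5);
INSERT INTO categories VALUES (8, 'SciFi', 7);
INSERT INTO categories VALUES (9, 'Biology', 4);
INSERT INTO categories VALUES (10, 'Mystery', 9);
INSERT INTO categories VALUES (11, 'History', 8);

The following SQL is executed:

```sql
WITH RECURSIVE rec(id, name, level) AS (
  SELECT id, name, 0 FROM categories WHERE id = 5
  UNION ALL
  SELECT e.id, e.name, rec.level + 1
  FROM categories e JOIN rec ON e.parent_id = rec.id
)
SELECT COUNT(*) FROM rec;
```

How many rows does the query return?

5

Base: id=5 (Music) at level 0.
Iteration 1: rows with parent_id in {5} -> Physics (id 6, level 1), Fiction (id 7, level 1).
Iteration 2: rows with parent_id in {6,7} -> SciFi (id 8, level 2).
Iteration 3: rows with parent_id in {8} -> History (id 11, level 3).
Iteration 4: no rows with parent_id in {11}; recursion stops.
Total rows emitted: 5.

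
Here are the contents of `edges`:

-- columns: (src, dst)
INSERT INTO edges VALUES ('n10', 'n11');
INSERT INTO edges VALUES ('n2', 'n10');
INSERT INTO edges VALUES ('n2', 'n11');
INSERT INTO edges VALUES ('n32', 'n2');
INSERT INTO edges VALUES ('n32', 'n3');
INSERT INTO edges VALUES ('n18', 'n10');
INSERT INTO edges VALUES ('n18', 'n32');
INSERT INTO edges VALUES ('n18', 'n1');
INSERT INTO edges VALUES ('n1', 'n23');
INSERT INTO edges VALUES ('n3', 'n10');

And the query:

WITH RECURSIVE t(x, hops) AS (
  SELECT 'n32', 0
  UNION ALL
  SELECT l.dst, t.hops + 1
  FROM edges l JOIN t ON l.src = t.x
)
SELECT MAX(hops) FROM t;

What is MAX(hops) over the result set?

3

Base: (n32, hops=0).
Iteration 1: edges from {n32} -> (n2, hops=1), (n3, hops=1).
Iteration 2: edges from {n2,n3} -> (n10, hops=2) x2, (n11, hops=2). [UNION ALL keeps all 3 new rows, including repeats]
Iteration 3: edges from {n10,n11} -> (n11, hops=3) x2. [UNION ALL keeps all 2 new rows, including repeats]
Iteration 4: no outgoing edges from {n11}; recursion stops.
hops values: 0, 1, 1, 2, 2, 2, 3, 3; the maximum is 3.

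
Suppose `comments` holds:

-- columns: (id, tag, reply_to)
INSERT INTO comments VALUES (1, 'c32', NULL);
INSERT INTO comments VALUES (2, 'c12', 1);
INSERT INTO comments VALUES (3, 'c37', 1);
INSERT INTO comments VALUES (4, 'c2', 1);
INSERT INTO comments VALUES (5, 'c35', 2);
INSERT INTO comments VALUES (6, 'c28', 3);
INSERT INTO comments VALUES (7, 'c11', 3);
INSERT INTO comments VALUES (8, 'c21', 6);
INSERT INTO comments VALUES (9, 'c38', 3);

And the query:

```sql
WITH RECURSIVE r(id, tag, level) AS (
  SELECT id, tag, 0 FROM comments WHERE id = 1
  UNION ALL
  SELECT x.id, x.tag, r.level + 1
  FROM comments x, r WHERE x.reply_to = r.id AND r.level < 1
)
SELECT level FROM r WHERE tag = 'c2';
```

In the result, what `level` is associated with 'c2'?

Base: id=1 (c32) at level 0.
Iteration 1: rows with reply_to in {1} -> c12 (id 2, level 1), c37 (id 3, level 1), c2 (id 4, level 1).
Iteration 2: level < 1 fails for all current rows; recursion stops.

1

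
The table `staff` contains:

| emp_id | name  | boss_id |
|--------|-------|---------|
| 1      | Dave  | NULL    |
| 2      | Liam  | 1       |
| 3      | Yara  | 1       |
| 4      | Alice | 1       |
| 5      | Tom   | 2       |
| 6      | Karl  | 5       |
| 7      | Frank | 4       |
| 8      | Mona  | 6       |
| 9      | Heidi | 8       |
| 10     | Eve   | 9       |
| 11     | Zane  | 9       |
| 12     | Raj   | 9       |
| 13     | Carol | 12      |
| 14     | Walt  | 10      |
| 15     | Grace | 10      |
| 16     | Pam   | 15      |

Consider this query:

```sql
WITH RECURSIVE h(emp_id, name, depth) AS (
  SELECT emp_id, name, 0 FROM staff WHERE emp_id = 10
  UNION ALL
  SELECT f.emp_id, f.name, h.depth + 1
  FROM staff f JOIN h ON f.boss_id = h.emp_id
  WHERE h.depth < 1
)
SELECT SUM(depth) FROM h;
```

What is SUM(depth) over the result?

2

Base: emp_id=10 (Eve) at depth 0.
Iteration 1: rows with boss_id in {10} -> Walt (id 14, depth 1), Grace (id 15, depth 1).
Iteration 2: depth < 1 fails for all current rows; recursion stops.
SUM(depth) = 0 + 1 + 1 = 2.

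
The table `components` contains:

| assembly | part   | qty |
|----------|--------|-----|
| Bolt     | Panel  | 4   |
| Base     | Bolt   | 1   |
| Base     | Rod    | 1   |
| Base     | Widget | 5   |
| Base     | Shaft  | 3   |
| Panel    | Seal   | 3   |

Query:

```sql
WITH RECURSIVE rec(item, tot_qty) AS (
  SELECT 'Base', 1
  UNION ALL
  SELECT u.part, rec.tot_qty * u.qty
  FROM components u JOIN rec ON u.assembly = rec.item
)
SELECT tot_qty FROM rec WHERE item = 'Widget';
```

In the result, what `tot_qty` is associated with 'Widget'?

5

Base: (Base, tot_qty=1).
Iteration 1: components of {Base} -> Bolt = 1*1 = 1, Rod = 1*1 = 1, Shaft = 1*3 = 3, Widget = 1*5 = 5.
Iteration 2: components of {Bolt,Rod,Shaft,Widget} -> Panel = 1*4 = 4.
Iteration 3: components of {Panel} -> Seal = 4*3 = 12.
Iteration 4: no further components; recursion stops.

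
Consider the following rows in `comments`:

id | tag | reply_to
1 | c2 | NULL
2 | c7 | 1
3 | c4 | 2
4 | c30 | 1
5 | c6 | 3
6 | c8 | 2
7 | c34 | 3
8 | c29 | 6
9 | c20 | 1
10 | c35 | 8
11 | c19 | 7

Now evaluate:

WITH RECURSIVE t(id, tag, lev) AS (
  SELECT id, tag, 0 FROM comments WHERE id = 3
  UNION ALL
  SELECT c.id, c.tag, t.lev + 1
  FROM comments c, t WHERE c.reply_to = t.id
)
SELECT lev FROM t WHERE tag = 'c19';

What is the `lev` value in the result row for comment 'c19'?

2

Base: id=3 (c4) at lev 0.
Iteration 1: rows with reply_to in {3} -> c6 (id 5, lev 1), c34 (id 7, lev 1).
Iteration 2: rows with reply_to in {5,7} -> c19 (id 11, lev 2).
Iteration 3: no rows with reply_to in {11}; recursion stops.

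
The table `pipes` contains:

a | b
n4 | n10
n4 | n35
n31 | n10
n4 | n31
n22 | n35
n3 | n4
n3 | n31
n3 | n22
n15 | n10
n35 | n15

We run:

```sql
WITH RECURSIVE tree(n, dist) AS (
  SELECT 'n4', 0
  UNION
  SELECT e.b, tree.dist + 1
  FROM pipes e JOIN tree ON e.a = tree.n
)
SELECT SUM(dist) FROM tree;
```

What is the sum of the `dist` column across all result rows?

Base: (n4, dist=0).
Iteration 1: edges from {n4} -> (n10, dist=1), (n31, dist=1), (n35, dist=1).
Iteration 2: edges from {n10,n31,n35} -> (n10, dist=2), (n15, dist=2).
Iteration 3: edges from {n10,n15} -> (n10, dist=3).
Iteration 4: no outgoing edges from {n10}; recursion stops.
SUM(dist) = 0 + 1 + 1 + 1 + 2 + 2 + 3 = 10.

10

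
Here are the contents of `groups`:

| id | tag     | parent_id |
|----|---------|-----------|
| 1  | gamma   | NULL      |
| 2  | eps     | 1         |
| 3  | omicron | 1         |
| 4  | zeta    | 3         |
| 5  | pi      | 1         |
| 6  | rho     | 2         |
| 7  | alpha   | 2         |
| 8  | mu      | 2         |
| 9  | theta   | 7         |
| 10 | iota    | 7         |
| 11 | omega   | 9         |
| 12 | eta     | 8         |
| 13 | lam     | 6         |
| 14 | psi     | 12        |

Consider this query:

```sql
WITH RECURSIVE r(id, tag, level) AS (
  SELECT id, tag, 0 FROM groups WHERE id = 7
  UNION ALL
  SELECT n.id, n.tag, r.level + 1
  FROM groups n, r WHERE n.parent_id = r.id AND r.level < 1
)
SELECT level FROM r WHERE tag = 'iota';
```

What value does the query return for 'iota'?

1

Base: id=7 (alpha) at level 0.
Iteration 1: rows with parent_id in {7} -> theta (id 9, level 1), iota (id 10, level 1).
Iteration 2: level < 1 fails for all current rows; recursion stops.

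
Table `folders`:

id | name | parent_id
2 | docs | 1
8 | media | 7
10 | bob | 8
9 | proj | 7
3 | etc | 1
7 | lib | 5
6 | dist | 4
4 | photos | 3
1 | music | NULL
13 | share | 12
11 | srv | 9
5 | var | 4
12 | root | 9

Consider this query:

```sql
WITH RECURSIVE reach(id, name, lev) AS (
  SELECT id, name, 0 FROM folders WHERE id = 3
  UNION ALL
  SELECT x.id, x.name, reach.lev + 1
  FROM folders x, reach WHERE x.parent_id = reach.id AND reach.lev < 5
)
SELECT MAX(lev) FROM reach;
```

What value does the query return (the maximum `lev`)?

Base: id=3 (etc) at lev 0.
Iteration 1: rows with parent_id in {3} -> photos (id 4, lev 1).
Iteration 2: rows with parent_id in {4} -> var (id 5, lev 2), dist (id 6, lev 2).
Iteration 3: rows with parent_id in {5,6} -> lib (id 7, lev 3).
Iteration 4: rows with parent_id in {7} -> media (id 8, lev 4), proj (id 9, lev 4).
Iteration 5: rows with parent_id in {8,9} -> bob (id 10, lev 5), srv (id 11, lev 5), root (id 12, lev 5).
Iteration 6: lev < 5 fails for all current rows; recursion stops.
lev values: 0, 1, 2, 2, 3, 4, 4, 5, 5, 5; the maximum is 5.

5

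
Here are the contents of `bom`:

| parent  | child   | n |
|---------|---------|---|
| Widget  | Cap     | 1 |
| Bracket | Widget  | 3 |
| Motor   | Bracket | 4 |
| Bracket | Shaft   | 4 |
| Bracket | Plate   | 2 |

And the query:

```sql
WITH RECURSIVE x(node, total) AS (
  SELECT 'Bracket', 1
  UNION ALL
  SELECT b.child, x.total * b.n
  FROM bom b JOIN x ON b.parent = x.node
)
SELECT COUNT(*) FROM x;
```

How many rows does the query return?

Base: (Bracket, total=1).
Iteration 1: components of {Bracket} -> Plate = 1*2 = 2, Shaft = 1*4 = 4, Widget = 1*3 = 3.
Iteration 2: components of {Plate,Shaft,Widget} -> Cap = 3*1 = 3.
Iteration 3: no further components; recursion stops.
Total rows emitted: 5.

5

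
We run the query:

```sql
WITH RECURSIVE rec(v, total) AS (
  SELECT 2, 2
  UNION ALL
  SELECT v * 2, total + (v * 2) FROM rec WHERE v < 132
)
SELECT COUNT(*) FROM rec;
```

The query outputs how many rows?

8

Base: v=2, total=2.
Iteration 1: 2 < 132 holds -> v = 2 * 2 = 4, total = 2 + 4 = 6.
Iteration 2: 4 < 132 holds -> v = 4 * 2 = 8, total = 6 + 8 = 14.
Iteration 3: 8 < 132 holds -> v = 8 * 2 = 16, total = 14 + 16 = 30.
Iteration 4: 16 < 132 holds -> v = 16 * 2 = 32, total = 30 + 32 = 62.
Iteration 5: 32 < 132 holds -> v = 32 * 2 = 64, total = 62 + 64 = 126.
Iteration 6: 64 < 132 holds -> v = 64 * 2 = 128, total = 126 + 128 = 254.
Iteration 7: 128 < 132 holds -> v = 128 * 2 = 256, total = 254 + 256 = 510.
Iteration 8: 256 < 132 fails; recursion stops.
Total rows emitted: 8.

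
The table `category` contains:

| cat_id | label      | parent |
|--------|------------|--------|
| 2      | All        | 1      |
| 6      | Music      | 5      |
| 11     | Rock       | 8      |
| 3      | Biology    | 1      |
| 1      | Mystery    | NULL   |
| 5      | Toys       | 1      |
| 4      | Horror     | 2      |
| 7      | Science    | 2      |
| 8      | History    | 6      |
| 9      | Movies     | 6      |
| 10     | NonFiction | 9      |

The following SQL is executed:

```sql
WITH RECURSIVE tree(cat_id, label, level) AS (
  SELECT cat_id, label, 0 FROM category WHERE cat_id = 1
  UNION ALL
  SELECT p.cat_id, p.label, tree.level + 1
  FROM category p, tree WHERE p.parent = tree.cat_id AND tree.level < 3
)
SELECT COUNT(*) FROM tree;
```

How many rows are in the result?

9

Base: cat_id=1 (Mystery) at level 0.
Iteration 1: rows with parent in {1} -> All (id 2, level 1), Biology (id 3, level 1), Toys (id 5, level 1).
Iteration 2: rows with parent in {2,3,5} -> Horror (id 4, level 2), Music (id 6, level 2), Science (id 7, level 2).
Iteration 3: rows with parent in {4,6,7} -> History (id 8, level 3), Movies (id 9, level 3).
Iteration 4: level < 3 fails for all current rows; recursion stops.
Total rows emitted: 9.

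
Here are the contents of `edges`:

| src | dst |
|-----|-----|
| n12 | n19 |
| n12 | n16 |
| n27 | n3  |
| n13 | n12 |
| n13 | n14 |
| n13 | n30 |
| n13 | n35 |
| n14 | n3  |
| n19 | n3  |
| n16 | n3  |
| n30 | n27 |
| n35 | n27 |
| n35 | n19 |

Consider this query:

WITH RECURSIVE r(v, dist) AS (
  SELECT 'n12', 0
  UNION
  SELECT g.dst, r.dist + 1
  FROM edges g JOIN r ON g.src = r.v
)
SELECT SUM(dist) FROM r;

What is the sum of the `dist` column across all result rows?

4

Base: (n12, dist=0).
Iteration 1: edges from {n12} -> (n16, dist=1), (n19, dist=1).
Iteration 2: edges from {n16,n19} -> (n3, dist=2). [UNION drops 1 duplicate row(s)]
Iteration 3: no outgoing edges from {n3}; recursion stops.
SUM(dist) = 0 + 1 + 1 + 2 = 4.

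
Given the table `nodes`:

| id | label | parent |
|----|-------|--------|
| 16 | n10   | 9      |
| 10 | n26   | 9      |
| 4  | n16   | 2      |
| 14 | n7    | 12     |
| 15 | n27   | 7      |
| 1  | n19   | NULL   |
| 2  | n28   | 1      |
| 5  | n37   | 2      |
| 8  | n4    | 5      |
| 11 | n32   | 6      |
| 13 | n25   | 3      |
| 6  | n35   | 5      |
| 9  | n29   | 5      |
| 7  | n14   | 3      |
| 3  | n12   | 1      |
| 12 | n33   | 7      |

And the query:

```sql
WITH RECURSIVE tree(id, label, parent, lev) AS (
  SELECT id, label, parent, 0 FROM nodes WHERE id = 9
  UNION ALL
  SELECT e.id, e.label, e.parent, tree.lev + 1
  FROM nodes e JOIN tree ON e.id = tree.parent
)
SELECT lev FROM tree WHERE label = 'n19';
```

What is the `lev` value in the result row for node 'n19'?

Base: id=9 (n29), parent=5, lev 0.
Iteration 1: join on id=5 -> n37 (id 5, parent=2, lev 1).
Iteration 2: join on id=2 -> n28 (id 2, parent=1, lev 2).
Iteration 3: join on id=1 -> n19 (id 1, parent=NULL, lev 3).
Iteration 4: parent is NULL; no match; recursion stops.

3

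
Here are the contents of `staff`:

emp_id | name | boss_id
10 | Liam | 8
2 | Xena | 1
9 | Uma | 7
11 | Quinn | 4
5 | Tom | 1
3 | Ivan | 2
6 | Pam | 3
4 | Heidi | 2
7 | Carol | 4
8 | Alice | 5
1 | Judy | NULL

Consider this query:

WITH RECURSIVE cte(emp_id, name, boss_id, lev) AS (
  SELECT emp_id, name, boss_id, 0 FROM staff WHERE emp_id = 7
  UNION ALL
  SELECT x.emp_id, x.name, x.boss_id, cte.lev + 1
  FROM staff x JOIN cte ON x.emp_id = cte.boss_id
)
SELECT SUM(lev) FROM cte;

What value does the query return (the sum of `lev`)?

6

Base: emp_id=7 (Carol), boss_id=4, lev 0.
Iteration 1: join on emp_id=4 -> Heidi (id 4, boss_id=2, lev 1).
Iteration 2: join on emp_id=2 -> Xena (id 2, boss_id=1, lev 2).
Iteration 3: join on emp_id=1 -> Judy (id 1, boss_id=NULL, lev 3).
Iteration 4: boss_id is NULL; no match; recursion stops.
SUM(lev) = 0 + 1 + 2 + 3 = 6.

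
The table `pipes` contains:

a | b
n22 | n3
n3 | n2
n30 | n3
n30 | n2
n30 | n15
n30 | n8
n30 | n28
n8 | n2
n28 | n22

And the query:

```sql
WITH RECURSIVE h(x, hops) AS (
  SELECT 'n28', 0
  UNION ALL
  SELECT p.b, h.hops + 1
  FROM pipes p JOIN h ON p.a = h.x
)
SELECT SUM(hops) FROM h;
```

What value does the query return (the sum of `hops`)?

Base: (n28, hops=0).
Iteration 1: edges from {n28} -> (n22, hops=1).
Iteration 2: edges from {n22} -> (n3, hops=2).
Iteration 3: edges from {n3} -> (n2, hops=3).
Iteration 4: no outgoing edges from {n2}; recursion stops.
SUM(hops) = 0 + 1 + 2 + 3 = 6.

6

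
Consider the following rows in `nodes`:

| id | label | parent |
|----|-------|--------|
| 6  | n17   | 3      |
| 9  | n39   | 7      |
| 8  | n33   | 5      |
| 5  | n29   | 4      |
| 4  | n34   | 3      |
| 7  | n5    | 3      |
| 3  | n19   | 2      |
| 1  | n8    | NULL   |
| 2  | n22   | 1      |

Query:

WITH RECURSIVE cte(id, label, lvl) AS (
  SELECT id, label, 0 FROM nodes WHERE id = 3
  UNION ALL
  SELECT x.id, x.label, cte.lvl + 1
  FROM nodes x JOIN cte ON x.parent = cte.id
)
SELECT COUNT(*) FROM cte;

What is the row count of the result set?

Base: id=3 (n19) at lvl 0.
Iteration 1: rows with parent in {3} -> n34 (id 4, lvl 1), n17 (id 6, lvl 1), n5 (id 7, lvl 1).
Iteration 2: rows with parent in {4,6,7} -> n29 (id 5, lvl 2), n39 (id 9, lvl 2).
Iteration 3: rows with parent in {5,9} -> n33 (id 8, lvl 3).
Iteration 4: no rows with parent in {8}; recursion stops.
Total rows emitted: 7.

7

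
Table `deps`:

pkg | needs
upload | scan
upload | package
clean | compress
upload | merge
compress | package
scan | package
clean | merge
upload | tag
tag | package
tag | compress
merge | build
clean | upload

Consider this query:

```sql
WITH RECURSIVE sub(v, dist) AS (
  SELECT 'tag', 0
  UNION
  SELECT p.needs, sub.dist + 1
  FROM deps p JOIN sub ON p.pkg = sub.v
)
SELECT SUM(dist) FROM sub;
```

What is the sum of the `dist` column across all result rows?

4

Base: (tag, dist=0).
Iteration 1: edges from {tag} -> (compress, dist=1), (package, dist=1).
Iteration 2: edges from {compress,package} -> (package, dist=2).
Iteration 3: no outgoing edges from {package}; recursion stops.
SUM(dist) = 0 + 1 + 1 + 2 = 4.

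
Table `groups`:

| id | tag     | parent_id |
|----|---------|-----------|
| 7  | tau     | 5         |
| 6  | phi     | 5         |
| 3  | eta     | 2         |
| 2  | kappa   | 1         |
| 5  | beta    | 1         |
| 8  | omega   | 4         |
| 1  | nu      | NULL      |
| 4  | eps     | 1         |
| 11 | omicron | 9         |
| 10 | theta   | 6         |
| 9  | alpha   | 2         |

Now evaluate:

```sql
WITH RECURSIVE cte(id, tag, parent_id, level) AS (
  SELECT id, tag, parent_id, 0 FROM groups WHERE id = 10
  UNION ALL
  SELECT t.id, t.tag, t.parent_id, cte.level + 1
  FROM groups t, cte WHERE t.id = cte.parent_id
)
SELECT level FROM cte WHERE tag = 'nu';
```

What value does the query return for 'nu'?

3

Base: id=10 (theta), parent_id=6, level 0.
Iteration 1: join on id=6 -> phi (id 6, parent_id=5, level 1).
Iteration 2: join on id=5 -> beta (id 5, parent_id=1, level 2).
Iteration 3: join on id=1 -> nu (id 1, parent_id=NULL, level 3).
Iteration 4: parent_id is NULL; no match; recursion stops.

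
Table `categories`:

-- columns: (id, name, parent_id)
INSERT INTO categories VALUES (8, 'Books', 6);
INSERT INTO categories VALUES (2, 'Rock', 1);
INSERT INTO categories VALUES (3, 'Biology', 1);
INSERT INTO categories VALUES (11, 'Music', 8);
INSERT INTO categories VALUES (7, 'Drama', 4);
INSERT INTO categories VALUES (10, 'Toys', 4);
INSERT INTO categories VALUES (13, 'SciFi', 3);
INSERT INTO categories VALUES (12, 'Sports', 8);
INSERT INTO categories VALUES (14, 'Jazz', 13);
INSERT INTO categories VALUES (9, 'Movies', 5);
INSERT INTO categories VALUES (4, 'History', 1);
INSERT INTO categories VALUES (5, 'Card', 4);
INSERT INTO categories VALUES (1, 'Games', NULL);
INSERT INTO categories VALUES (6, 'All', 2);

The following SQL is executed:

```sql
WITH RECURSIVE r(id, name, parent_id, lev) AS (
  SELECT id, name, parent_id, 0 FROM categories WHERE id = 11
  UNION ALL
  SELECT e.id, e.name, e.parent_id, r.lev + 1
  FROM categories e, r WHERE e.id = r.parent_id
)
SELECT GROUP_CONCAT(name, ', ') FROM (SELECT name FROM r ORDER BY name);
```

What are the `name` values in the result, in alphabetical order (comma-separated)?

Base: id=11 (Music), parent_id=8, lev 0.
Iteration 1: join on id=8 -> Books (id 8, parent_id=6, lev 1).
Iteration 2: join on id=6 -> All (id 6, parent_id=2, lev 2).
Iteration 3: join on id=2 -> Rock (id 2, parent_id=1, lev 3).
Iteration 4: join on id=1 -> Games (id 1, parent_id=NULL, lev 4).
Iteration 5: parent_id is NULL; no match; recursion stops.

All, Books, Games, Music, Rock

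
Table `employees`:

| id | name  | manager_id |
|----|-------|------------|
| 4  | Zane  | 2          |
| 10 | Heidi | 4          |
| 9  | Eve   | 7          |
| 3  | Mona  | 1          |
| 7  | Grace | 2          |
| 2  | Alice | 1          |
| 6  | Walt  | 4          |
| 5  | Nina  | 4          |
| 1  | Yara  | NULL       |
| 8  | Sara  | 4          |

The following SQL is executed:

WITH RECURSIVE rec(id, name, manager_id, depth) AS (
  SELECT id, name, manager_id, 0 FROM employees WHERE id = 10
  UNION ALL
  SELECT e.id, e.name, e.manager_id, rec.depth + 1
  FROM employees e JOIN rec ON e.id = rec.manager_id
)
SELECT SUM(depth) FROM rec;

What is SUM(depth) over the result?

6

Base: id=10 (Heidi), manager_id=4, depth 0.
Iteration 1: join on id=4 -> Zane (id 4, manager_id=2, depth 1).
Iteration 2: join on id=2 -> Alice (id 2, manager_id=1, depth 2).
Iteration 3: join on id=1 -> Yara (id 1, manager_id=NULL, depth 3).
Iteration 4: manager_id is NULL; no match; recursion stops.
SUM(depth) = 0 + 1 + 2 + 3 = 6.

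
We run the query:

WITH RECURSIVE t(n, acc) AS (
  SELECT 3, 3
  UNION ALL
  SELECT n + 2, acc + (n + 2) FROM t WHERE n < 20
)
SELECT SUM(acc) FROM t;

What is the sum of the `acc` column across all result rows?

495

Base: n=3, acc=3.
Iteration 1: 3 < 20 holds -> n = 3 + 2 = 5, acc = 3 + 5 = 8.
Iteration 2: 5 < 20 holds -> n = 5 + 2 = 7, acc = 8 + 7 = 15.
Iteration 3: 7 < 20 holds -> n = 7 + 2 = 9, acc = 15 + 9 = 24.
Iteration 4: 9 < 20 holds -> n = 9 + 2 = 11, acc = 24 + 11 = 35.
Iteration 5: 11 < 20 holds -> n = 11 + 2 = 13, acc = 35 + 13 = 48.
Iteration 6: 13 < 20 holds -> n = 13 + 2 = 15, acc = 48 + 15 = 63.
Iteration 7: 15 < 20 holds -> n = 15 + 2 = 17, acc = 63 + 17 = 80.
Iteration 8: 17 < 20 holds -> n = 17 + 2 = 19, acc = 80 + 19 = 99.
Iteration 9: 19 < 20 holds -> n = 19 + 2 = 21, acc = 99 + 21 = 120.
Iteration 10: 21 < 20 fails; recursion stops.
SUM(acc) = 3 + 8 + 15 + 24 + 35 + 48 + 63 + 80 + 99 + 120 = 495.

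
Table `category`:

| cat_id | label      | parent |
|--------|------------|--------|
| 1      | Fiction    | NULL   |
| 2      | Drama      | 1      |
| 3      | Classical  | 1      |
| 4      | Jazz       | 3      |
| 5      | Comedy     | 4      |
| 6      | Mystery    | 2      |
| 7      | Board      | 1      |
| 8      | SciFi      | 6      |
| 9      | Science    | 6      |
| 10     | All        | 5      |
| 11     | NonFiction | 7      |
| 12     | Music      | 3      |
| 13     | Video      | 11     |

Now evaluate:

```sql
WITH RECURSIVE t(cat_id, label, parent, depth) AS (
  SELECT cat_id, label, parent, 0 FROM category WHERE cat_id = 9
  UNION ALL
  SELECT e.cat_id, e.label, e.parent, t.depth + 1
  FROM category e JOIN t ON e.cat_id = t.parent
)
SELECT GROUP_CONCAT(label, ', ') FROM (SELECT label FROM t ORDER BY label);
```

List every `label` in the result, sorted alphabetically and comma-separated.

Base: cat_id=9 (Science), parent=6, depth 0.
Iteration 1: join on cat_id=6 -> Mystery (id 6, parent=2, depth 1).
Iteration 2: join on cat_id=2 -> Drama (id 2, parent=1, depth 2).
Iteration 3: join on cat_id=1 -> Fiction (id 1, parent=NULL, depth 3).
Iteration 4: parent is NULL; no match; recursion stops.

Drama, Fiction, Mystery, Science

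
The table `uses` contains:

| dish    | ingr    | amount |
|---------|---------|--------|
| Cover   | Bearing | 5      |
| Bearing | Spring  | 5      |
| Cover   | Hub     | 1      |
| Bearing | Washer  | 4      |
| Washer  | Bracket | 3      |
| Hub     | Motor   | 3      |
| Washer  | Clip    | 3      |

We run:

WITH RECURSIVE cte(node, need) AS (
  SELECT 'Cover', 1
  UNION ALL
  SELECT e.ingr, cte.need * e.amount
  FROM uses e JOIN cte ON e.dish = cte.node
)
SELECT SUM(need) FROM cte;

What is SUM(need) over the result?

175

Base: (Cover, need=1).
Iteration 1: components of {Cover} -> Bearing = 1*5 = 5, Hub = 1*1 = 1.
Iteration 2: components of {Bearing,Hub} -> Motor = 1*3 = 3, Spring = 5*5 = 25, Washer = 5*4 = 20.
Iteration 3: components of {Motor,Spring,Washer} -> Bracket = 20*3 = 60, Clip = 20*3 = 60.
Iteration 4: no further components; recursion stops.
SUM(need) = 1 + 5 + 1 + 25 + 20 + 3 + 60 + 60 = 175.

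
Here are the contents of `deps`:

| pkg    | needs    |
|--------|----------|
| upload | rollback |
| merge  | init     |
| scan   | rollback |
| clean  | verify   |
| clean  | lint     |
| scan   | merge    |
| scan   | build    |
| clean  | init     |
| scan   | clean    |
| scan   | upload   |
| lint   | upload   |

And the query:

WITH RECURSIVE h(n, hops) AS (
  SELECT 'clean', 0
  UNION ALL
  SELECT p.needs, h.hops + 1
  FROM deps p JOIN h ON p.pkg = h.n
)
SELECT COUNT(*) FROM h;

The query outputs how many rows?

Base: (clean, hops=0).
Iteration 1: edges from {clean} -> (init, hops=1), (lint, hops=1), (verify, hops=1).
Iteration 2: edges from {init,lint,verify} -> (upload, hops=2).
Iteration 3: edges from {upload} -> (rollback, hops=3).
Iteration 4: no outgoing edges from {rollback}; recursion stops.
Total rows emitted: 6.

6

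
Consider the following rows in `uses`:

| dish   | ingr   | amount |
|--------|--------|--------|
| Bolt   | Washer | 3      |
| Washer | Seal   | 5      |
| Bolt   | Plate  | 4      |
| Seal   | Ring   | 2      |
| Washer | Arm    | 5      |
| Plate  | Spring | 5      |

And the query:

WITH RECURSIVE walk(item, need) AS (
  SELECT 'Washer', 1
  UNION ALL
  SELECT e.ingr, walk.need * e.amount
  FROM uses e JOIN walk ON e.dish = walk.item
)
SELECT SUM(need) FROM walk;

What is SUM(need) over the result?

21

Base: (Washer, need=1).
Iteration 1: components of {Washer} -> Arm = 1*5 = 5, Seal = 1*5 = 5.
Iteration 2: components of {Arm,Seal} -> Ring = 5*2 = 10.
Iteration 3: no further components; recursion stops.
SUM(need) = 1 + 5 + 5 + 10 = 21.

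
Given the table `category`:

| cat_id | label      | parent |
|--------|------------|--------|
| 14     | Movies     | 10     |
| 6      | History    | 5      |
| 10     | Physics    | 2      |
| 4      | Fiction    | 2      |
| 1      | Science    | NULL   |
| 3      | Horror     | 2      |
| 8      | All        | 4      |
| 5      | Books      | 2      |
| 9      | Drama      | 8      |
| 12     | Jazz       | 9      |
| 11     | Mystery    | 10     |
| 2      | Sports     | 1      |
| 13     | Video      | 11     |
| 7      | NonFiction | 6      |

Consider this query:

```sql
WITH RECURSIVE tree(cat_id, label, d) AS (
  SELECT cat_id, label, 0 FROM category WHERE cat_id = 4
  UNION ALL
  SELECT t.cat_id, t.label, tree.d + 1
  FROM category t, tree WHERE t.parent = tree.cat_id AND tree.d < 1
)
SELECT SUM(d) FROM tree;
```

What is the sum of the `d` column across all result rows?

Base: cat_id=4 (Fiction) at d 0.
Iteration 1: rows with parent in {4} -> All (id 8, d 1).
Iteration 2: d < 1 fails for all current rows; recursion stops.
SUM(d) = 0 + 1 = 1.

1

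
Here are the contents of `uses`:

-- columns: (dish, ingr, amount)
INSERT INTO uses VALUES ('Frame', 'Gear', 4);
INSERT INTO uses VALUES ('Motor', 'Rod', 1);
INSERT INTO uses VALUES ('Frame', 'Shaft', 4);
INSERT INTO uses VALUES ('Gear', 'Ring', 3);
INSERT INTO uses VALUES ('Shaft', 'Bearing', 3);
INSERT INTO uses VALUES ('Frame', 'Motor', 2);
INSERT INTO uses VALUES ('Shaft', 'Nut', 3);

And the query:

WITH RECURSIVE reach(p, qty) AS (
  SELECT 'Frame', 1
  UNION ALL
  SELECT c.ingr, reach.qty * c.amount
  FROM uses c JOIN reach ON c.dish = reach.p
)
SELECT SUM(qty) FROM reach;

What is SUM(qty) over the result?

Base: (Frame, qty=1).
Iteration 1: components of {Frame} -> Gear = 1*4 = 4, Motor = 1*2 = 2, Shaft = 1*4 = 4.
Iteration 2: components of {Gear,Motor,Shaft} -> Bearing = 4*3 = 12, Nut = 4*3 = 12, Ring = 4*3 = 12, Rod = 2*1 = 2.
Iteration 3: no further components; recursion stops.
SUM(qty) = 1 + 4 + 2 + 4 + 12 + 12 + 2 + 12 = 49.

49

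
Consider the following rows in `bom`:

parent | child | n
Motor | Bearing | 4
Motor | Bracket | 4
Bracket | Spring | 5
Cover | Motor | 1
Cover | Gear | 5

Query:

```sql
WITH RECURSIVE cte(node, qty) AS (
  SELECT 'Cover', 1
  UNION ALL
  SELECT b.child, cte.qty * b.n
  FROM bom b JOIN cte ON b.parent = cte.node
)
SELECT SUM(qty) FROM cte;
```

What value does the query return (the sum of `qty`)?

35

Base: (Cover, qty=1).
Iteration 1: components of {Cover} -> Gear = 1*5 = 5, Motor = 1*1 = 1.
Iteration 2: components of {Gear,Motor} -> Bearing = 1*4 = 4, Bracket = 1*4 = 4.
Iteration 3: components of {Bearing,Bracket} -> Spring = 4*5 = 20.
Iteration 4: no further components; recursion stops.
SUM(qty) = 1 + 1 + 5 + 4 + 4 + 20 = 35.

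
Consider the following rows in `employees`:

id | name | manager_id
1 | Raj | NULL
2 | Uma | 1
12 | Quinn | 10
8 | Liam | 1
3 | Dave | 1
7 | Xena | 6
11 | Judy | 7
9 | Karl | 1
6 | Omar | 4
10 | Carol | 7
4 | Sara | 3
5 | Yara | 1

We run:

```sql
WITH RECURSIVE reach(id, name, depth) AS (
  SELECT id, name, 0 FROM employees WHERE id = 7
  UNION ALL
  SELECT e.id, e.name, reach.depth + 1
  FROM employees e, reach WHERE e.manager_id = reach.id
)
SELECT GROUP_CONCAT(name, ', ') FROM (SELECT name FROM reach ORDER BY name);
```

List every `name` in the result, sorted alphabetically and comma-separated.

Base: id=7 (Xena) at depth 0.
Iteration 1: rows with manager_id in {7} -> Carol (id 10, depth 1), Judy (id 11, depth 1).
Iteration 2: rows with manager_id in {10,11} -> Quinn (id 12, depth 2).
Iteration 3: no rows with manager_id in {12}; recursion stops.

Carol, Judy, Quinn, Xena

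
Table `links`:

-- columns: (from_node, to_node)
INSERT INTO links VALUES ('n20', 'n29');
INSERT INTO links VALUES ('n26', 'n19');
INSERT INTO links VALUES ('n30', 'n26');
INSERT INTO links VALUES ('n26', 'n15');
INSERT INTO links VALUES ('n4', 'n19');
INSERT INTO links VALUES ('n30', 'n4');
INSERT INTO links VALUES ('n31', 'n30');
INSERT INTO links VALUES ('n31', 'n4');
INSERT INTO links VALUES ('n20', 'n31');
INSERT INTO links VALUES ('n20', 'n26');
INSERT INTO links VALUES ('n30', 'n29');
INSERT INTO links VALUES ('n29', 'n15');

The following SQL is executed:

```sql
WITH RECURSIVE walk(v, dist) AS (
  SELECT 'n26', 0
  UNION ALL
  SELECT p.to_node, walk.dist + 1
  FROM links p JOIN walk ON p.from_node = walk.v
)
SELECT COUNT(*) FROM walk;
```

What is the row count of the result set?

3

Base: (n26, dist=0).
Iteration 1: edges from {n26} -> (n15, dist=1), (n19, dist=1).
Iteration 2: no outgoing edges from {n15,n19}; recursion stops.
Total rows emitted: 3.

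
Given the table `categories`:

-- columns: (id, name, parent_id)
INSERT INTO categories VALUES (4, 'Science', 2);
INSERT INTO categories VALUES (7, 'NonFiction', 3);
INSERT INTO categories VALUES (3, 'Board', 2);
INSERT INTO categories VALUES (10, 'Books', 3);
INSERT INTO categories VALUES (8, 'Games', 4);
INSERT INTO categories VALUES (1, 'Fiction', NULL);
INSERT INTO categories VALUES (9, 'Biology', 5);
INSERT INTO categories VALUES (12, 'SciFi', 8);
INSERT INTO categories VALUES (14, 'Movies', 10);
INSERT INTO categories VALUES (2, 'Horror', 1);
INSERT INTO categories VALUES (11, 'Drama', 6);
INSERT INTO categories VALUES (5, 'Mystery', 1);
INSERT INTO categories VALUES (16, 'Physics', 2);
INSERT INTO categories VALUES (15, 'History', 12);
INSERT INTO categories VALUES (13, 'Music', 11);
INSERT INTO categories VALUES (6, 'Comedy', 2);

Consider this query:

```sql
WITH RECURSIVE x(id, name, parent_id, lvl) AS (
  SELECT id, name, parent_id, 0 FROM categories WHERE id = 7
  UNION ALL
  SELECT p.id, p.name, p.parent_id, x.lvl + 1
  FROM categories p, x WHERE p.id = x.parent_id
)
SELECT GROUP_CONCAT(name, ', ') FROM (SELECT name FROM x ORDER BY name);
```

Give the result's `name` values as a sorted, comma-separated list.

Board, Fiction, Horror, NonFiction

Base: id=7 (NonFiction), parent_id=3, lvl 0.
Iteration 1: join on id=3 -> Board (id 3, parent_id=2, lvl 1).
Iteration 2: join on id=2 -> Horror (id 2, parent_id=1, lvl 2).
Iteration 3: join on id=1 -> Fiction (id 1, parent_id=NULL, lvl 3).
Iteration 4: parent_id is NULL; no match; recursion stops.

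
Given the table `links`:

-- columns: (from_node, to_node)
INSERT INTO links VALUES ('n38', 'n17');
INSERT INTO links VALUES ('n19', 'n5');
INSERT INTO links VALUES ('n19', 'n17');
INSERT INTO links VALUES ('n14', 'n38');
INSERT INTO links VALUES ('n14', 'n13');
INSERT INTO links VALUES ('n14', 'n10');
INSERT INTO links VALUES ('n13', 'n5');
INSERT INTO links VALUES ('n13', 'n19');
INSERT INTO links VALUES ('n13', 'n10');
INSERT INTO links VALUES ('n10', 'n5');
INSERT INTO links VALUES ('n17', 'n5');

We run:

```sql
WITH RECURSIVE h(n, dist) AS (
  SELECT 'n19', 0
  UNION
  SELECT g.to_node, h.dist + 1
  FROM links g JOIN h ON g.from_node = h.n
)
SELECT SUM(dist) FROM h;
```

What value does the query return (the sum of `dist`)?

Base: (n19, dist=0).
Iteration 1: edges from {n19} -> (n17, dist=1), (n5, dist=1).
Iteration 2: edges from {n17,n5} -> (n5, dist=2).
Iteration 3: no outgoing edges from {n5}; recursion stops.
SUM(dist) = 0 + 1 + 1 + 2 = 4.

4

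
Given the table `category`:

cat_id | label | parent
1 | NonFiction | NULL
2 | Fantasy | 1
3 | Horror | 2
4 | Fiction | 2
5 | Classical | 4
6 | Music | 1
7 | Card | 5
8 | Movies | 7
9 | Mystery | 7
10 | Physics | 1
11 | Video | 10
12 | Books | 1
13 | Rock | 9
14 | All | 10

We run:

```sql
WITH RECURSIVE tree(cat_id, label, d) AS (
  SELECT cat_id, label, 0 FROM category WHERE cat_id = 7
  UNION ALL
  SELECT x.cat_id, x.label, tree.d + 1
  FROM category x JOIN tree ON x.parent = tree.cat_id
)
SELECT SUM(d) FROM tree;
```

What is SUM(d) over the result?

Base: cat_id=7 (Card) at d 0.
Iteration 1: rows with parent in {7} -> Movies (id 8, d 1), Mystery (id 9, d 1).
Iteration 2: rows with parent in {8,9} -> Rock (id 13, d 2).
Iteration 3: no rows with parent in {13}; recursion stops.
SUM(d) = 0 + 1 + 1 + 2 = 4.

4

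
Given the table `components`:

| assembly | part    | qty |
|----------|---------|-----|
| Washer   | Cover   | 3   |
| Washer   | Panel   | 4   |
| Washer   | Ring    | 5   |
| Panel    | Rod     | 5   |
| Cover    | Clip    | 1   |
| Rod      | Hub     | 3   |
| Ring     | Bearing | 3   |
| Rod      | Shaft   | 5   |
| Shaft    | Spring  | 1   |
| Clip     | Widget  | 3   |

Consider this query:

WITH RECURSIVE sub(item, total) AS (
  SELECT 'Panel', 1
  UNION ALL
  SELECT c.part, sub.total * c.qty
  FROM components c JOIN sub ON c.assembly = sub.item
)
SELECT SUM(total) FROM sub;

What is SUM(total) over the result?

71

Base: (Panel, total=1).
Iteration 1: components of {Panel} -> Rod = 1*5 = 5.
Iteration 2: components of {Rod} -> Hub = 5*3 = 15, Shaft = 5*5 = 25.
Iteration 3: components of {Hub,Shaft} -> Spring = 25*1 = 25.
Iteration 4: no further components; recursion stops.
SUM(total) = 1 + 5 + 15 + 25 + 25 = 71.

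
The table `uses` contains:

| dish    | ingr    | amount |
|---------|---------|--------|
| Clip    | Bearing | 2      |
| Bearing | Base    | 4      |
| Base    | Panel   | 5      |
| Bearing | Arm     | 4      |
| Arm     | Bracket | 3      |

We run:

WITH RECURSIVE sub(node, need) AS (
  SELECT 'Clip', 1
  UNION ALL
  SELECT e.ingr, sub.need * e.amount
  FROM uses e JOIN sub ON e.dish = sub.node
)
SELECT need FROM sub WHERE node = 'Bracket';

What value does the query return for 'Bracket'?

24

Base: (Clip, need=1).
Iteration 1: components of {Clip} -> Bearing = 1*2 = 2.
Iteration 2: components of {Bearing} -> Arm = 2*4 = 8, Base = 2*4 = 8.
Iteration 3: components of {Arm,Base} -> Bracket = 8*3 = 24, Panel = 8*5 = 40.
Iteration 4: no further components; recursion stops.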